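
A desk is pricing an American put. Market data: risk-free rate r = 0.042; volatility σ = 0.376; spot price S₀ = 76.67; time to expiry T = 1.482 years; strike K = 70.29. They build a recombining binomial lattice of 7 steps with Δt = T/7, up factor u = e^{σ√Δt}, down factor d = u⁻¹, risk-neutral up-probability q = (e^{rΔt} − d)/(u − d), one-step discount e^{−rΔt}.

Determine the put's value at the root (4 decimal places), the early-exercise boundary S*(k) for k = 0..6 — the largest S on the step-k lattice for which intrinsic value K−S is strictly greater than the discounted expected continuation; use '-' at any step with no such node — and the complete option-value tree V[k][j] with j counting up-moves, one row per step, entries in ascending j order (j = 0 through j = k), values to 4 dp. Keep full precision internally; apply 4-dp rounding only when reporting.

price = 8.8957
boundary = - - - 45.6266 38.3780 45.6266 54.2443
tree:
8.8957
12.9166 4.7485
18.1838 7.5073 1.8780
24.6634 11.5719 3.2875 0.4013
31.9120 17.2657 5.6802 0.7825 0.0000
38.0091 24.6634 9.6523 1.5258 0.0000 0.0000
43.1375 31.9120 16.0457 2.9749 0.0000 0.0000 0.0000
47.4511 38.0091 24.6634 5.8004 0.0000 0.0000 0.0000 0.0000

Δt=0.21171, u=1.18887, d=0.84113, q=0.48254, disc=e^(-rΔt)=0.99115
k=7 terminal: V=max(K-S,0) → 47.4511 38.0091 24.6634 5.8004 0.0000 0.0000 0.0000 0.0000
k=6: j=0 S=27.1525 intr=43.1375 cont=42.5152 V=43.1375[EX]; j=1 S=38.3780 intr=31.9120 cont=31.2898 V=31.9120[EX]; j=2 S=54.2443 intr=16.0457 cont=15.4235 V=16.0457[EX]; j=3 S=76.6700 intr=0.0000 cont=2.9749 V=2.9749[hold]; j=4 S=108.3670 intr=0.0000 cont=0.0000 V=0.0000[hold]; j=5 S=153.1683 intr=0.0000 cont=0.0000 V=0.0000[hold]; j=6 S=216.4914 intr=0.0000 cont=0.0000 V=0.0000[hold]  S*(6)=54.2443
k=5: j=0 S=32.2809 intr=38.0091 cont=37.3868 V=38.0091[EX]; j=1 S=45.6266 intr=24.6634 cont=24.0412 V=24.6634[EX]; j=2 S=64.4896 intr=5.8004 cont=9.6523 V=9.6523[hold]; j=3 S=91.1510 intr=0.0000 cont=1.5258 V=1.5258[hold]; j=4 S=128.8348 intr=0.0000 cont=0.0000 V=0.0000[hold]; j=5 S=182.0978 intr=0.0000 cont=0.0000 V=0.0000[hold]  S*(5)=45.6266
k=4: j=0 S=38.3780 intr=31.9120 cont=31.2898 V=31.9120[EX]; j=1 S=54.2443 intr=16.0457 cont=17.2657 V=17.2657[hold]; j=2 S=76.6700 intr=0.0000 cont=5.6802 V=5.6802[hold]; j=3 S=108.3670 intr=0.0000 cont=0.7825 V=0.7825[hold]; j=4 S=153.1683 intr=0.0000 cont=0.0000 V=0.0000[hold]  S*(4)=38.3780
k=3: j=0 S=45.6266 intr=24.6634 cont=24.6247 V=24.6634[EX]; j=1 S=64.4896 intr=5.8004 cont=11.5719 V=11.5719[hold]; j=2 S=91.1510 intr=0.0000 cont=3.2875 V=3.2875[hold]; j=3 S=128.8348 intr=0.0000 cont=0.4013 V=0.4013[hold]  S*(3)=45.6266
k=2: j=0 S=54.2443 intr=16.0457 cont=18.1838 V=18.1838[hold]; j=1 S=76.6700 intr=0.0000 cont=7.5073 V=7.5073[hold]; j=2 S=108.3670 intr=0.0000 cont=1.8780 V=1.8780[hold]  S*(2)=-
k=1: j=0 S=64.4896 intr=5.8004 cont=12.9166 V=12.9166[hold]; j=1 S=91.1510 intr=0.0000 cont=4.7485 V=4.7485[hold]  S*(1)=-
k=0: j=0 S=76.6700 intr=0.0000 cont=8.8957 V=8.8957[hold]  S*(0)=-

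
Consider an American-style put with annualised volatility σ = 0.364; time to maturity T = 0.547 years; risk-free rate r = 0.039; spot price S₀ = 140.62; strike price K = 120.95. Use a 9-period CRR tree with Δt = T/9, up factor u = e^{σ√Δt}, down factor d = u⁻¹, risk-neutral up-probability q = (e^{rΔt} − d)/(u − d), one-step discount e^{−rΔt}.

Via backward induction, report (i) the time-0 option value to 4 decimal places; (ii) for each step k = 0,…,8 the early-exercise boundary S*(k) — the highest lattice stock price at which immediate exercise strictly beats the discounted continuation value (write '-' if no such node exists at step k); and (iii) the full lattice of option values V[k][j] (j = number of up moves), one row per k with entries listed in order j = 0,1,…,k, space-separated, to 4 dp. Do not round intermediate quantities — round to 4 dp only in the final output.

Δt=0.06078  u=1.09389  d=0.91417  q=0.49079  discount=0.99763
step 9 (expiry): payoffs max(K−S,0) = 58.2461 45.9192 31.1690 13.5190 0.0000 0.0000 0.0000 0.0000 0.0000 0.0000
step 8: (k=8,j=0): S=68.5910, (K−S)⁺=52.3590, hold=52.0726 ⇒ V=52.3590 exercise | (k=8,j=1): S=82.0752, (K−S)⁺=38.8748, hold=38.5884 ⇒ V=38.8748 exercise | (k=8,j=2): S=98.2103, (K−S)⁺=22.7397, hold=22.4533 ⇒ V=22.7397 exercise | (k=8,j=3): S=117.5174, (K−S)⁺=3.4326, hold=6.8678 ⇒ V=6.8678 continue | (k=8,j=4): S=140.6200, (K−S)⁺=0.0000, hold=0.0000 ⇒ V=0.0000 continue | (k=8,j=5): S=168.2643, (K−S)⁺=0.0000, hold=0.0000 ⇒ V=0.0000 continue | (k=8,j=6): S=201.3432, (K−S)⁺=0.0000, hold=0.0000 ⇒ V=0.0000 continue | (k=8,j=7): S=240.9251, (K−S)⁺=0.0000, hold=0.0000 ⇒ V=0.0000 continue | (k=8,j=8): S=288.2883, (K−S)⁺=0.0000, hold=0.0000 ⇒ V=0.0000 continue  boundary S*=98.2103
step 7: (k=7,j=0): S=75.0308, (K−S)⁺=45.9192, hold=45.6328 ⇒ V=45.9192 exercise | (k=7,j=1): S=89.7810, (K−S)⁺=31.1690, hold=30.8826 ⇒ V=31.1690 exercise | (k=7,j=2): S=107.4310, (K−S)⁺=13.5190, hold=14.9146 ⇒ V=14.9146 continue | (k=7,j=3): S=128.5507, (K−S)⁺=0.0000, hold=3.4889 ⇒ V=3.4889 continue | (k=7,j=4): S=153.8224, (K−S)⁺=0.0000, hold=0.0000 ⇒ V=0.0000 continue | (k=7,j=5): S=184.0622, (K−S)⁺=0.0000, hold=0.0000 ⇒ V=0.0000 continue | (k=7,j=6): S=220.2468, (K−S)⁺=0.0000, hold=0.0000 ⇒ V=0.0000 continue | (k=7,j=7): S=263.5448, (K−S)⁺=0.0000, hold=0.0000 ⇒ V=0.0000 continue  boundary S*=89.7810
step 6: (k=6,j=0): S=82.0752, (K−S)⁺=38.8748, hold=38.5884 ⇒ V=38.8748 exercise | (k=6,j=1): S=98.2103, (K−S)⁺=22.7397, hold=23.1366 ⇒ V=23.1366 continue | (k=6,j=2): S=117.5174, (K−S)⁺=3.4326, hold=9.2850 ⇒ V=9.2850 continue | (k=6,j=3): S=140.6200, (K−S)⁺=0.0000, hold=1.7724 ⇒ V=1.7724 continue | (k=6,j=4): S=168.2643, (K−S)⁺=0.0000, hold=0.0000 ⇒ V=0.0000 continue | (k=6,j=5): S=201.3432, (K−S)⁺=0.0000, hold=0.0000 ⇒ V=0.0000 continue | (k=6,j=6): S=240.9251, (K−S)⁺=0.0000, hold=0.0000 ⇒ V=0.0000 continue  boundary S*=82.0752
step 5: (k=5,j=0): S=89.7810, (K−S)⁺=31.1690, hold=31.0770 ⇒ V=31.1690 exercise | (k=5,j=1): S=107.4310, (K−S)⁺=13.5190, hold=16.2998 ⇒ V=16.2998 continue | (k=5,j=2): S=128.5507, (K−S)⁺=0.0000, hold=5.5847 ⇒ V=5.5847 continue | (k=5,j=3): S=153.8224, (K−S)⁺=0.0000, hold=0.9004 ⇒ V=0.9004 continue | (k=5,j=4): S=184.0622, (K−S)⁺=0.0000, hold=0.0000 ⇒ V=0.0000 continue | (k=5,j=5): S=220.2468, (K−S)⁺=0.0000, hold=0.0000 ⇒ V=0.0000 continue  boundary S*=89.7810
step 4: (k=4,j=0): S=98.2103, (K−S)⁺=22.7397, hold=23.8148 ⇒ V=23.8148 continue | (k=4,j=1): S=117.5174, (K−S)⁺=3.4326, hold=11.0148 ⇒ V=11.0148 continue | (k=4,j=2): S=140.6200, (K−S)⁺=0.0000, hold=3.2779 ⇒ V=3.2779 continue | (k=4,j=3): S=168.2643, (K−S)⁺=0.0000, hold=0.4574 ⇒ V=0.4574 continue | (k=4,j=4): S=201.3432, (K−S)⁺=0.0000, hold=0.0000 ⇒ V=0.0000 continue  boundary S*=-
step 3: (k=3,j=0): S=107.4310, (K−S)⁺=13.5190, hold=17.4913 ⇒ V=17.4913 continue | (k=3,j=1): S=128.5507, (K−S)⁺=0.0000, hold=7.2006 ⇒ V=7.2006 continue | (k=3,j=2): S=153.8224, (K−S)⁺=0.0000, hold=1.8892 ⇒ V=1.8892 continue | (k=3,j=3): S=184.0622, (K−S)⁺=0.0000, hold=0.2324 ⇒ V=0.2324 continue  boundary S*=-
step 2: (k=2,j=0): S=117.5174, (K−S)⁺=3.4326, hold=12.4113 ⇒ V=12.4113 continue | (k=2,j=1): S=140.6200, (K−S)⁺=0.0000, hold=4.5829 ⇒ V=4.5829 continue | (k=2,j=2): S=168.2643, (K−S)⁺=0.0000, hold=1.0735 ⇒ V=1.0735 continue  boundary S*=-
step 1: (k=1,j=0): S=128.5507, (K−S)⁺=0.0000, hold=8.5489 ⇒ V=8.5489 continue | (k=1,j=1): S=153.8224, (K−S)⁺=0.0000, hold=2.8538 ⇒ V=2.8538 continue  boundary S*=-
step 0: (k=0,j=0): S=140.6200, (K−S)⁺=0.0000, hold=5.7402 ⇒ V=5.7402 continue  boundary S*=-

price = 5.7402
boundary = - - - - - 89.7810 82.0752 89.7810 98.2103
tree:
5.7402
8.5489 2.8538
12.4113 4.5829 1.0735
17.4913 7.2006 1.8892 0.2324
23.8148 11.0148 3.2779 0.4574 0.0000
31.1690 16.2998 5.5847 0.9004 0.0000 0.0000
38.8748 23.1366 9.2850 1.7724 0.0000 0.0000 0.0000
45.9192 31.1690 14.9146 3.4889 0.0000 0.0000 0.0000 0.0000
52.3590 38.8748 22.7397 6.8678 0.0000 0.0000 0.0000 0.0000 0.0000
58.2461 45.9192 31.1690 13.5190 0.0000 0.0000 0.0000 0.0000 0.0000 0.0000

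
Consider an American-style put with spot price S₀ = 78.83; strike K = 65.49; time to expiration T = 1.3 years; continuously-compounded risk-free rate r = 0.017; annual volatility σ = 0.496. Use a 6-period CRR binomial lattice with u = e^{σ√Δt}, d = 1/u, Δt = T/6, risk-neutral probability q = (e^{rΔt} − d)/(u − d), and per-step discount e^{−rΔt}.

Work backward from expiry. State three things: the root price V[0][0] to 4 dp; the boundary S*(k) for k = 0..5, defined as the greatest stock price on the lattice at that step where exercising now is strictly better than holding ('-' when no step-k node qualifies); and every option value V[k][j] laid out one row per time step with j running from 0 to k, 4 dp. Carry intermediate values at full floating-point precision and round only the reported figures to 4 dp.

Δt=0.21667  u=1.25970  d=0.79384  q=0.45046  discount=0.99632
step 6 (expiry): payoffs max(K−S,0) = 45.7620 34.1846 15.8130 0.0000 0.0000 0.0000 0.0000
step 5: (k=5,j=0): S=24.8515, (K−S)⁺=40.6385, hold=40.3978 ⇒ V=40.6385 exercise | (k=5,j=1): S=39.4355, (K−S)⁺=26.0545, hold=25.8137 ⇒ V=26.0545 exercise | (k=5,j=2): S=62.5783, (K−S)⁺=2.9117, hold=8.6580 ⇒ V=8.6580 continue | (k=5,j=3): S=99.3023, (K−S)⁺=0.0000, hold=0.0000 ⇒ V=0.0000 continue | (k=5,j=4): S=157.5779, (K−S)⁺=0.0000, hold=0.0000 ⇒ V=0.0000 continue | (k=5,j=5): S=250.0525, (K−S)⁺=0.0000, hold=0.0000 ⇒ V=0.0000 continue  boundary S*=39.4355
step 4: (k=4,j=0): S=31.3054, (K−S)⁺=34.1846, hold=33.9438 ⇒ V=34.1846 exercise | (k=4,j=1): S=49.6770, (K−S)⁺=15.8130, hold=18.1511 ⇒ V=18.1511 continue | (k=4,j=2): S=78.8300, (K−S)⁺=0.0000, hold=4.7404 ⇒ V=4.7404 continue | (k=4,j=3): S=125.0914, (K−S)⁺=0.0000, hold=0.0000 ⇒ V=0.0000 continue | (k=4,j=4): S=198.5012, (K−S)⁺=0.0000, hold=0.0000 ⇒ V=0.0000 continue  boundary S*=31.3054
step 3: (k=3,j=0): S=39.4355, (K−S)⁺=26.0545, hold=26.8630 ⇒ V=26.8630 continue | (k=3,j=1): S=62.5783, (K−S)⁺=2.9117, hold=12.0656 ⇒ V=12.0656 continue | (k=3,j=2): S=99.3023, (K−S)⁺=0.0000, hold=2.5955 ⇒ V=2.5955 continue | (k=3,j=3): S=157.5779, (K−S)⁺=0.0000, hold=0.0000 ⇒ V=0.0000 continue  boundary S*=-
step 2: (k=2,j=0): S=49.6770, (K−S)⁺=15.8130, hold=20.1232 ⇒ V=20.1232 continue | (k=2,j=1): S=78.8300, (K−S)⁺=0.0000, hold=7.7711 ⇒ V=7.7711 continue | (k=2,j=2): S=125.0914, (K−S)⁺=0.0000, hold=1.4211 ⇒ V=1.4211 continue  boundary S*=-
step 1: (k=1,j=0): S=62.5783, (K−S)⁺=2.9117, hold=14.5056 ⇒ V=14.5056 continue | (k=1,j=1): S=99.3023, (K−S)⁺=0.0000, hold=4.8926 ⇒ V=4.8926 continue  boundary S*=-
step 0: (k=0,j=0): S=78.8300, (K−S)⁺=0.0000, hold=10.1379 ⇒ V=10.1379 continue  boundary S*=-

price = 10.1379
boundary = - - - - 31.3054 39.4355
tree:
10.1379
14.5056 4.8926
20.1232 7.7711 1.4211
26.8630 12.0656 2.5955 0.0000
34.1846 18.1511 4.7404 0.0000 0.0000
40.6385 26.0545 8.6580 0.0000 0.0000 0.0000
45.7620 34.1846 15.8130 0.0000 0.0000 0.0000 0.0000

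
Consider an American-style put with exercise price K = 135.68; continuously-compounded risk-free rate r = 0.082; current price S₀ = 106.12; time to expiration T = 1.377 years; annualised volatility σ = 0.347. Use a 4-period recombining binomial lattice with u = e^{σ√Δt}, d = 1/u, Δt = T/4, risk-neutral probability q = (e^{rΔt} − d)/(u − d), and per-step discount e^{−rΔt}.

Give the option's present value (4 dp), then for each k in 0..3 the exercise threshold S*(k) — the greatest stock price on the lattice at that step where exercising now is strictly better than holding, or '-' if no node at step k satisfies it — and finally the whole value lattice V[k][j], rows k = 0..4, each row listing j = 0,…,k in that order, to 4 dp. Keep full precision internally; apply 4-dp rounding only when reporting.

price = 31.6659
boundary = - 86.5719 70.6248 86.5719
tree:
31.6659
49.1081 17.2542
65.0552 29.9326 6.4608
78.0648 49.1081 13.8196 0.0000
88.6779 65.0552 29.5600 0.0000 0.0000

Δt=0.34425, u=1.22580, d=0.81579, q=0.51911, disc=e^(-rΔt)=0.97217
k=4 terminal: V=max(K-S,0) → 88.6779 65.0552 29.5600 0.0000 0.0000
k=3: j=0 S=57.6152 intr=78.0648 cont=74.2883 V=78.0648[EX]; j=1 S=86.5719 intr=49.1081 cont=45.3316 V=49.1081[EX]; j=2 S=130.0820 intr=5.5980 cont=13.8196 V=13.8196[hold]; j=3 S=195.4598 intr=0.0000 cont=0.0000 V=0.0000[hold]  S*(3)=86.5719
k=2: j=0 S=70.6248 intr=65.0552 cont=61.2787 V=65.0552[EX]; j=1 S=106.1200 intr=29.5600 cont=29.9326 V=29.9326[hold]; j=2 S=159.4547 intr=0.0000 cont=6.4608 V=6.4608[hold]  S*(2)=70.6248
k=1: j=0 S=86.5719 intr=49.1081 cont=45.5196 V=49.1081[EX]; j=1 S=130.0820 intr=5.5980 cont=17.2542 V=17.2542[hold]  S*(1)=86.5719
k=0: j=0 S=106.1200 intr=29.5600 cont=31.6659 V=31.6659[hold]  S*(0)=-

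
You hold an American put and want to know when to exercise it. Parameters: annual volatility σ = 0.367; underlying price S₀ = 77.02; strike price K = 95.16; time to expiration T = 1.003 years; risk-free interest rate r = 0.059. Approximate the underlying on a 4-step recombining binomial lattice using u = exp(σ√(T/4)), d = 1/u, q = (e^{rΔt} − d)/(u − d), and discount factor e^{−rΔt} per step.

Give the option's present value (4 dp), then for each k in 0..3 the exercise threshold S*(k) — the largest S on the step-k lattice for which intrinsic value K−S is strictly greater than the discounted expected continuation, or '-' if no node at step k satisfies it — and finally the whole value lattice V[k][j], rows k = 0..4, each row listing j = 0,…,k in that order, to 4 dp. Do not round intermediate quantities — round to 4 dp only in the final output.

price = 21.3671
boundary = - 64.0901 53.3309 64.0901
tree:
21.3671
31.0699 12.0928
41.8291 19.8772 4.5000
50.7822 31.0699 9.0350 0.0000
58.2322 41.8291 18.1400 0.0000 0.0000

Δt=0.25075, u=1.20175, d=0.83212, q=0.49451, disc=e^(-rΔt)=0.98531
k=4 terminal: V=max(K-S,0) → 58.2322 41.8291 18.1400 0.0000 0.0000
k=3: j=0 S=44.3778 intr=50.7822 cont=49.3847 V=50.7822[EX]; j=1 S=64.0901 intr=31.0699 cont=29.6724 V=31.0699[EX]; j=2 S=92.5584 intr=2.6016 cont=9.0350 V=9.0350[hold]; j=3 S=133.6722 intr=0.0000 cont=0.0000 V=0.0000[hold]  S*(3)=64.0901
k=2: j=0 S=53.3309 intr=41.8291 cont=40.4317 V=41.8291[EX]; j=1 S=77.0200 intr=18.1400 cont=19.8772 V=19.8772[hold]; j=2 S=111.2317 intr=0.0000 cont=4.5000 V=4.5000[hold]  S*(2)=53.3309
k=1: j=0 S=64.0901 intr=31.0699 cont=30.5189 V=31.0699[EX]; j=1 S=92.5584 intr=2.6016 cont=12.0928 V=12.0928[hold]  S*(1)=64.0901
k=0: j=0 S=77.0200 intr=18.1400 cont=21.3671 V=21.3671[hold]  S*(0)=-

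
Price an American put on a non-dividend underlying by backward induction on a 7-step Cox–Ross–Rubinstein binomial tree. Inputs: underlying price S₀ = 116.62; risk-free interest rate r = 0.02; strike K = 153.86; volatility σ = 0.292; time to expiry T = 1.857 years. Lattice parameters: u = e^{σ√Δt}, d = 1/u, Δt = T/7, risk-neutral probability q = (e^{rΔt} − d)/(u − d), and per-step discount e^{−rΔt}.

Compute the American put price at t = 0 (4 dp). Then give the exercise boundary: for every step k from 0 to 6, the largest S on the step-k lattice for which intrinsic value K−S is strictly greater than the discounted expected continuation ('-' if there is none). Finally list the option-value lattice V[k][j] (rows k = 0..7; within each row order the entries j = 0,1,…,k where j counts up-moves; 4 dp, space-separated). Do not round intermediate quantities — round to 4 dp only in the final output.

price = 42.3185
boundary = - - 86.3256 74.2716 86.3256 100.3359 116.6200
tree:
42.3185
54.3539 29.7539
67.5344 40.6825 18.2485
79.5884 53.5683 27.1788 8.7797
89.9592 67.5344 39.0374 14.6379 2.5330
98.8819 79.5884 53.5241 23.7817 4.8979 0.0000
106.5587 89.9592 67.5344 37.2400 9.4707 0.0000 0.0000
113.1636 98.8819 79.5884 53.5241 18.3131 0.0000 0.0000 0.0000

params: Δt=0.26529 u=1.16230 d=0.86037 q=0.48009 e^(-rΔt)=0.99471
t_7 payoffs: 113.1636 98.8819 79.5884 53.5241 18.3131 0.0000 0.0000 0.0000
t_6: node(6,0) S=47.3013 payoff=106.5587 vs cont=105.7445 → 106.5587 [stop]  node(6,1) S=63.9008 payoff=89.9592 vs cont=89.1450 → 89.9592 [stop]  node(6,2) S=86.3256 payoff=67.5344 vs cont=66.7202 → 67.5344 [stop]  node(6,3) S=116.6200 payoff=37.2400 vs cont=36.4258 → 37.2400 [stop]  node(6,4) S=157.5456 payoff=0.0000 vs cont=9.4707 → 9.4707 [wait]  node(6,5) S=212.8334 payoff=0.0000 vs cont=0.0000 → 0.0000 [wait]  node(6,6) S=287.5233 payoff=0.0000 vs cont=0.0000 → 0.0000 [wait]  ⇒ S*(6)=116.6200
t_5: node(5,0) S=54.9781 payoff=98.8819 vs cont=98.0677 → 98.8819 [stop]  node(5,1) S=74.2716 payoff=79.5884 vs cont=78.7742 → 79.5884 [stop]  node(5,2) S=100.3359 payoff=53.5241 vs cont=52.7099 → 53.5241 [stop]  node(5,3) S=135.5469 payoff=18.3131 vs cont=23.7817 → 23.7817 [wait]  node(5,4) S=183.1146 payoff=0.0000 vs cont=4.8979 → 4.8979 [wait]  node(5,5) S=247.3754 payoff=0.0000 vs cont=0.0000 → 0.0000 [wait]  ⇒ S*(5)=100.3359
t_4: node(4,0) S=63.9008 payoff=89.9592 vs cont=89.1450 → 89.9592 [stop]  node(4,1) S=86.3256 payoff=67.5344 vs cont=66.7202 → 67.5344 [stop]  node(4,2) S=116.6200 payoff=37.2400 vs cont=39.0374 → 39.0374 [wait]  node(4,3) S=157.5456 payoff=0.0000 vs cont=14.6379 → 14.6379 [wait]  node(4,4) S=212.8334 payoff=0.0000 vs cont=2.5330 → 2.5330 [wait]  ⇒ S*(4)=86.3256
t_3: node(3,0) S=74.2716 payoff=79.5884 vs cont=78.7742 → 79.5884 [stop]  node(3,1) S=100.3359 payoff=53.5241 vs cont=53.5683 → 53.5683 [wait]  node(3,2) S=135.5469 payoff=18.3131 vs cont=27.1788 → 27.1788 [wait]  node(3,3) S=183.1146 payoff=0.0000 vs cont=8.7797 → 8.7797 [wait]  ⇒ S*(3)=74.2716
t_2: node(2,0) S=86.3256 payoff=67.5344 vs cont=66.7413 → 67.5344 [stop]  node(2,1) S=116.6200 payoff=37.2400 vs cont=40.6825 → 40.6825 [wait]  node(2,2) S=157.5456 payoff=0.0000 vs cont=18.2485 → 18.2485 [wait]  ⇒ S*(2)=86.3256
t_1: node(1,0) S=100.3359 payoff=53.5241 vs cont=54.3539 → 54.3539 [wait]  node(1,1) S=135.5469 payoff=18.3131 vs cont=29.7539 → 29.7539 [wait]  ⇒ S*(1)=-
t_0: node(0,0) S=116.6200 payoff=37.2400 vs cont=42.3185 → 42.3185 [wait]  ⇒ S*(0)=-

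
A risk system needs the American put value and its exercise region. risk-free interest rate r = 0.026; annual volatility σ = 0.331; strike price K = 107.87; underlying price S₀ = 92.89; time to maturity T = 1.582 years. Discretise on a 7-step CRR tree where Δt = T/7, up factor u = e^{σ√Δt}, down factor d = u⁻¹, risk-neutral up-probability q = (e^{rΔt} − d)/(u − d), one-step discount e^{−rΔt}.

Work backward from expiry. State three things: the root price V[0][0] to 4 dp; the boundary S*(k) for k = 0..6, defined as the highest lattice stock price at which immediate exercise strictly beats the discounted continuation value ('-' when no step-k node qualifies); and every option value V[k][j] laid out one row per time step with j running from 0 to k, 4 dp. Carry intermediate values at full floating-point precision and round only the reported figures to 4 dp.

Δt=0.22600  u=1.17041  d=0.85440  q=0.47939  discount=0.99414
step 7 (expiry): payoffs max(K−S,0) = 76.9956 65.5763 49.9334 28.5048 0.0000 0.0000 0.0000 0.0000
step 6: (k=6,j=0): S=36.1357, (K−S)⁺=71.7343, hold=71.1023 ⇒ V=71.7343 exercise | (k=6,j=1): S=49.5010, (K−S)⁺=58.3690, hold=57.7370 ⇒ V=58.3690 exercise | (k=6,j=2): S=67.8097, (K−S)⁺=40.0603, hold=39.4283 ⇒ V=40.0603 exercise | (k=6,j=3): S=92.8900, (K−S)⁺=14.9800, hold=14.7529 ⇒ V=14.9800 exercise | (k=6,j=4): S=127.2466, (K−S)⁺=0.0000, hold=0.0000 ⇒ V=0.0000 continue | (k=6,j=5): S=174.3105, (K−S)⁺=0.0000, hold=0.0000 ⇒ V=0.0000 continue | (k=6,j=6): S=238.7817, (K−S)⁺=0.0000, hold=0.0000 ⇒ V=0.0000 continue  boundary S*=92.8900
step 5: (k=5,j=0): S=42.2937, (K−S)⁺=65.5763, hold=64.9443 ⇒ V=65.5763 exercise | (k=5,j=1): S=57.9366, (K−S)⁺=49.9334, hold=49.3014 ⇒ V=49.9334 exercise | (k=5,j=2): S=79.3652, (K−S)⁺=28.5048, hold=27.8728 ⇒ V=28.5048 exercise | (k=5,j=3): S=108.7195, (K−S)⁺=0.0000, hold=7.7530 ⇒ V=7.7530 continue | (k=5,j=4): S=148.9310, (K−S)⁺=0.0000, hold=0.0000 ⇒ V=0.0000 continue | (k=5,j=5): S=204.0151, (K−S)⁺=0.0000, hold=0.0000 ⇒ V=0.0000 continue  boundary S*=79.3652
step 4: (k=4,j=0): S=49.5010, (K−S)⁺=58.3690, hold=57.7370 ⇒ V=58.3690 exercise | (k=4,j=1): S=67.8097, (K−S)⁺=40.0603, hold=39.4283 ⇒ V=40.0603 exercise | (k=4,j=2): S=92.8900, (K−S)⁺=14.9800, hold=18.4479 ⇒ V=18.4479 continue | (k=4,j=3): S=127.2466, (K−S)⁺=0.0000, hold=4.0126 ⇒ V=4.0126 continue | (k=4,j=4): S=174.3105, (K−S)⁺=0.0000, hold=0.0000 ⇒ V=0.0000 continue  boundary S*=67.8097
step 3: (k=3,j=0): S=57.9366, (K−S)⁺=49.9334, hold=49.3014 ⇒ V=49.9334 exercise | (k=3,j=1): S=79.3652, (K−S)⁺=28.5048, hold=29.5255 ⇒ V=29.5255 continue | (k=3,j=2): S=108.7195, (K−S)⁺=0.0000, hold=11.4602 ⇒ V=11.4602 continue | (k=3,j=3): S=148.9310, (K−S)⁺=0.0000, hold=2.0768 ⇒ V=2.0768 continue  boundary S*=57.9366
step 2: (k=2,j=0): S=67.8097, (K−S)⁺=40.0603, hold=39.9148 ⇒ V=40.0603 exercise | (k=2,j=1): S=92.8900, (K−S)⁺=14.9800, hold=20.7429 ⇒ V=20.7429 continue | (k=2,j=2): S=127.2466, (K−S)⁺=0.0000, hold=6.9211 ⇒ V=6.9211 continue  boundary S*=67.8097
step 1: (k=1,j=0): S=79.3652, (K−S)⁺=28.5048, hold=30.6193 ⇒ V=30.6193 continue | (k=1,j=1): S=108.7195, (K−S)⁺=0.0000, hold=14.0341 ⇒ V=14.0341 continue  boundary S*=-
step 0: (k=0,j=0): S=92.8900, (K−S)⁺=14.9800, hold=22.5357 ⇒ V=22.5357 continue  boundary S*=-

price = 22.5357
boundary = - - 67.8097 57.9366 67.8097 79.3652 92.8900
tree:
22.5357
30.6193 14.0341
40.0603 20.7429 6.9211
49.9334 29.5255 11.4602 2.0768
58.3690 40.0603 18.4479 4.0126 0.0000
65.5763 49.9334 28.5048 7.7530 0.0000 0.0000
71.7343 58.3690 40.0603 14.9800 0.0000 0.0000 0.0000
76.9956 65.5763 49.9334 28.5048 0.0000 0.0000 0.0000 0.0000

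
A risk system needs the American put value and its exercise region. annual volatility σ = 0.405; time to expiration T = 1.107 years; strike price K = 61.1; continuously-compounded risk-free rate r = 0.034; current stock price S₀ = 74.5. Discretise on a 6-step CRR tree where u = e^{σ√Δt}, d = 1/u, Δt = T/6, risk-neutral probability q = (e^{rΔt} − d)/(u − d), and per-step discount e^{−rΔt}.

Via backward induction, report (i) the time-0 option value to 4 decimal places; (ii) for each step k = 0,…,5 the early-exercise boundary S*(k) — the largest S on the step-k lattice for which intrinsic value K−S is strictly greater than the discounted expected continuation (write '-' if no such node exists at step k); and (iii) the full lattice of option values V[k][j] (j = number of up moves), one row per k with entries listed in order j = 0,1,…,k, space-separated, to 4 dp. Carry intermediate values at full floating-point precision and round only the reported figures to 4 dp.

price = 5.5511
boundary = - - - - 37.1496 44.2084
tree:
5.5511
8.4231 2.4455
12.4167 4.1140 0.6310
17.6502 6.7879 1.2085 0.0000
23.9504 10.9101 2.3147 0.0000 0.0000
29.8821 16.8916 4.4335 0.0000 0.0000 0.0000
34.8667 23.9504 8.4916 0.0000 0.0000 0.0000 0.0000

Δt=0.18450  u=1.19001  d=0.84033  q=0.47461  discount=0.99375
step 6 (expiry): payoffs max(K−S,0) = 34.8667 23.9504 8.4916 0.0000 0.0000 0.0000 0.0000
step 5: (k=5,j=0): S=31.2179, (K−S)⁺=29.8821, hold=29.5000 ⇒ V=29.8821 exercise | (k=5,j=1): S=44.2084, (K−S)⁺=16.8916, hold=16.5095 ⇒ V=16.8916 exercise | (k=5,j=2): S=62.6045, (K−S)⁺=0.0000, hold=4.4335 ⇒ V=4.4335 continue | (k=5,j=3): S=88.6557, (K−S)⁺=0.0000, hold=0.0000 ⇒ V=0.0000 continue | (k=5,j=4): S=125.5474, (K−S)⁺=0.0000, hold=0.0000 ⇒ V=0.0000 continue | (k=5,j=5): S=177.7907, (K−S)⁺=0.0000, hold=0.0000 ⇒ V=0.0000 continue  boundary S*=44.2084
step 4: (k=4,j=0): S=37.1496, (K−S)⁺=23.9504, hold=23.5683 ⇒ V=23.9504 exercise | (k=4,j=1): S=52.6084, (K−S)⁺=8.4916, hold=10.9101 ⇒ V=10.9101 continue | (k=4,j=2): S=74.5000, (K−S)⁺=0.0000, hold=2.3147 ⇒ V=2.3147 continue | (k=4,j=3): S=105.5012, (K−S)⁺=0.0000, hold=0.0000 ⇒ V=0.0000 continue | (k=4,j=4): S=149.4027, (K−S)⁺=0.0000, hold=0.0000 ⇒ V=0.0000 continue  boundary S*=37.1496
step 3: (k=3,j=0): S=44.2084, (K−S)⁺=16.8916, hold=17.6502 ⇒ V=17.6502 continue | (k=3,j=1): S=62.6045, (K−S)⁺=0.0000, hold=6.7879 ⇒ V=6.7879 continue | (k=3,j=2): S=88.6557, (K−S)⁺=0.0000, hold=1.2085 ⇒ V=1.2085 continue | (k=3,j=3): S=125.5474, (K−S)⁺=0.0000, hold=0.0000 ⇒ V=0.0000 continue  boundary S*=-
step 2: (k=2,j=0): S=52.6084, (K−S)⁺=8.4916, hold=12.4167 ⇒ V=12.4167 continue | (k=2,j=1): S=74.5000, (K−S)⁺=0.0000, hold=4.1140 ⇒ V=4.1140 continue | (k=2,j=2): S=105.5012, (K−S)⁺=0.0000, hold=0.6310 ⇒ V=0.6310 continue  boundary S*=-
step 1: (k=1,j=0): S=62.6045, (K−S)⁺=0.0000, hold=8.4231 ⇒ V=8.4231 continue | (k=1,j=1): S=88.6557, (K−S)⁺=0.0000, hold=2.4455 ⇒ V=2.4455 continue  boundary S*=-
step 0: (k=0,j=0): S=74.5000, (K−S)⁺=0.0000, hold=5.5511 ⇒ V=5.5511 continue  boundary S*=-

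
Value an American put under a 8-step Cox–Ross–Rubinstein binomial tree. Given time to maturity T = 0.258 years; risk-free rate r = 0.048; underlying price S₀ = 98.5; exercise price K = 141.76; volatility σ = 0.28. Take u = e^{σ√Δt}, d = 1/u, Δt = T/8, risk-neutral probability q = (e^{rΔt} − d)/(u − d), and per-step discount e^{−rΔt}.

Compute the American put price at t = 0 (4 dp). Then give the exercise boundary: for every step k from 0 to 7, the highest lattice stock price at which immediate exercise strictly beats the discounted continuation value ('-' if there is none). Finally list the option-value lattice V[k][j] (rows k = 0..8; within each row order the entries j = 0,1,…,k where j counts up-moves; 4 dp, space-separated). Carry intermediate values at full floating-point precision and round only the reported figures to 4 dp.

params: Δt=0.03225 u=1.05157 d=0.95096 q=0.50283 e^(-rΔt)=0.99845
t_8 payoffs: 75.8829 68.9133 61.2063 52.6840 43.2600 32.8390 21.3155 8.5728 0.0000
t_7: node(7,0) S=69.2743 payoff=72.4857 vs cont=72.2664 → 72.4857 [stop]  node(7,1) S=76.6033 payoff=65.1567 vs cont=64.9374 → 65.1567 [stop]  node(7,2) S=84.7077 payoff=57.0523 vs cont=56.8330 → 57.0523 [stop]  node(7,3) S=93.6696 payoff=48.0904 vs cont=47.8712 → 48.0904 [stop]  node(7,4) S=103.5795 payoff=38.1805 vs cont=37.9612 → 38.1805 [stop]  node(7,5) S=114.5379 payoff=27.2221 vs cont=27.0028 → 27.2221 [stop]  node(7,6) S=126.6557 payoff=15.1043 vs cont=14.8850 → 15.1043 [stop]  node(7,7) S=140.0555 payoff=1.7045 vs cont=4.2555 → 4.2555 [wait]  ⇒ S*(7)=126.6557
t_6: node(6,0) S=72.8467 payoff=68.9133 vs cont=68.6940 → 68.9133 [stop]  node(6,1) S=80.5537 payoff=61.2063 vs cont=60.9870 → 61.2063 [stop]  node(6,2) S=89.0760 payoff=52.6840 vs cont=52.4647 → 52.6840 [stop]  node(6,3) S=98.5000 payoff=43.2600 vs cont=43.0407 → 43.2600 [stop]  node(6,4) S=108.9210 payoff=32.8390 vs cont=32.6197 → 32.8390 [stop]  node(6,5) S=120.4445 payoff=21.3155 vs cont=21.0962 → 21.3155 [stop]  node(6,6) S=133.1872 payoff=8.5728 vs cont=9.6343 → 9.6343 [wait]  ⇒ S*(6)=120.4445
t_5: node(5,0) S=76.6033 payoff=65.1567 vs cont=64.9374 → 65.1567 [stop]  node(5,1) S=84.7077 payoff=57.0523 vs cont=56.8330 → 57.0523 [stop]  node(5,2) S=93.6696 payoff=48.0904 vs cont=47.8712 → 48.0904 [stop]  node(5,3) S=103.5795 payoff=38.1805 vs cont=37.9612 → 38.1805 [stop]  node(5,4) S=114.5379 payoff=27.2221 vs cont=27.0028 → 27.2221 [stop]  node(5,5) S=126.6557 payoff=15.1043 vs cont=15.4179 → 15.4179 [wait]  ⇒ S*(5)=114.5379
t_4: node(4,0) S=80.5537 payoff=61.2063 vs cont=60.9870 → 61.2063 [stop]  node(4,1) S=89.0760 payoff=52.6840 vs cont=52.4647 → 52.6840 [stop]  node(4,2) S=98.5000 payoff=43.2600 vs cont=43.0407 → 43.2600 [stop]  node(4,3) S=108.9210 payoff=32.8390 vs cont=32.6197 → 32.8390 [stop]  node(4,4) S=120.4445 payoff=21.3155 vs cont=21.2537 → 21.3155 [stop]  ⇒ S*(4)=120.4445
t_3: node(3,0) S=84.7077 payoff=57.0523 vs cont=56.8330 → 57.0523 [stop]  node(3,1) S=93.6696 payoff=48.0904 vs cont=47.8712 → 48.0904 [stop]  node(3,2) S=103.5795 payoff=38.1805 vs cont=37.9612 → 38.1805 [stop]  node(3,3) S=114.5379 payoff=27.2221 vs cont=27.0028 → 27.2221 [stop]  ⇒ S*(3)=114.5379
t_2: node(2,0) S=89.0760 payoff=52.6840 vs cont=52.4647 → 52.6840 [stop]  node(2,1) S=98.5000 payoff=43.2600 vs cont=43.0407 → 43.2600 [stop]  node(2,2) S=108.9210 payoff=32.8390 vs cont=32.6197 → 32.8390 [stop]  ⇒ S*(2)=108.9210
t_1: node(1,0) S=93.6696 payoff=48.0904 vs cont=47.8712 → 48.0904 [stop]  node(1,1) S=103.5795 payoff=38.1805 vs cont=37.9612 → 38.1805 [stop]  ⇒ S*(1)=103.5795
t_0: node(0,0) S=98.5000 payoff=43.2600 vs cont=43.0407 → 43.2600 [stop]  ⇒ S*(0)=98.5000

price = 43.2600
boundary = 98.5000 103.5795 108.9210 114.5379 120.4445 114.5379 120.4445 126.6557
tree:
43.2600
48.0904 38.1805
52.6840 43.2600 32.8390
57.0523 48.0904 38.1805 27.2221
61.2063 52.6840 43.2600 32.8390 21.3155
65.1567 57.0523 48.0904 38.1805 27.2221 15.4179
68.9133 61.2063 52.6840 43.2600 32.8390 21.3155 9.6343
72.4857 65.1567 57.0523 48.0904 38.1805 27.2221 15.1043 4.2555
75.8829 68.9133 61.2063 52.6840 43.2600 32.8390 21.3155 8.5728 0.0000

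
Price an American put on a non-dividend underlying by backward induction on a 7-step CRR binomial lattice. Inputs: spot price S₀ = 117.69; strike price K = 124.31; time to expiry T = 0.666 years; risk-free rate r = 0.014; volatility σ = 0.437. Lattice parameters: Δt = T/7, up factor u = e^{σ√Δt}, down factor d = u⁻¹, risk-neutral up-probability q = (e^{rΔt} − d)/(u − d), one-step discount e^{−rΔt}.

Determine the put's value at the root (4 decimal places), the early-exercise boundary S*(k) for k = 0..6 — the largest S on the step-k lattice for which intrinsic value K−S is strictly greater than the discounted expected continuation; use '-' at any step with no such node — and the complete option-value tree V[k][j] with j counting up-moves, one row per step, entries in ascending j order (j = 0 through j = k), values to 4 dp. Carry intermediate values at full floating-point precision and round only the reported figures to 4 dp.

price = 20.4308
boundary = - - - - 68.6403 78.5451 89.8792
tree:
20.4308
27.7380 12.2909
36.4055 18.0927 5.8168
45.9761 25.7713 9.5294 1.6682
55.6697 35.2312 15.2315 3.1593 0.0000
64.3255 45.7649 23.5133 5.9834 0.0000 0.0000
71.8898 55.6697 34.4308 11.3318 0.0000 0.0000 0.0000
78.5002 64.3255 45.7649 21.4612 0.0000 0.0000 0.0000 0.0000

Δt=0.09514, u=1.14430, d=0.87390, q=0.47128, disc=e^(-rΔt)=0.99867
k=7 terminal: V=max(K-S,0) → 78.5002 64.3255 45.7649 21.4612 0.0000 0.0000 0.0000 0.0000
k=6: j=0 S=52.4202 intr=71.8898 cont=71.7243 V=71.8898[EX]; j=1 S=68.6403 intr=55.6697 cont=55.5043 V=55.6697[EX]; j=2 S=89.8792 intr=34.4308 cont=34.2653 V=34.4308[EX]; j=3 S=117.6900 intr=6.6200 cont=11.3318 V=11.3318[hold]; j=4 S=154.1061 intr=0.0000 cont=0.0000 V=0.0000[hold]; j=5 S=201.7902 intr=0.0000 cont=0.0000 V=0.0000[hold]; j=6 S=264.2290 intr=0.0000 cont=0.0000 V=0.0000[hold]  S*(6)=89.8792
k=5: j=0 S=59.9845 intr=64.3255 cont=64.1601 V=64.3255[EX]; j=1 S=78.5451 intr=45.7649 cont=45.5994 V=45.7649[EX]; j=2 S=102.8488 intr=21.4612 cont=23.5133 V=23.5133[hold]; j=3 S=134.6727 intr=0.0000 cont=5.9834 V=5.9834[hold]; j=4 S=176.3437 intr=0.0000 cont=0.0000 V=0.0000[hold]; j=5 S=230.9087 intr=0.0000 cont=0.0000 V=0.0000[hold]  S*(5)=78.5451
k=4: j=0 S=68.6403 intr=55.6697 cont=55.5043 V=55.6697[EX]; j=1 S=89.8792 intr=34.4308 cont=35.2312 V=35.2312[hold]; j=2 S=117.6900 intr=6.6200 cont=15.2315 V=15.2315[hold]; j=3 S=154.1061 intr=0.0000 cont=3.1593 V=3.1593[hold]; j=4 S=201.7902 intr=0.0000 cont=0.0000 V=0.0000[hold]  S*(4)=68.6403
k=3: j=0 S=78.5451 intr=45.7649 cont=45.9761 V=45.9761[hold]; j=1 S=102.8488 intr=21.4612 cont=25.7713 V=25.7713[hold]; j=2 S=134.6727 intr=0.0000 cont=9.5294 V=9.5294[hold]; j=3 S=176.3437 intr=0.0000 cont=1.6682 V=1.6682[hold]  S*(3)=-
k=2: j=0 S=89.8792 intr=34.4308 cont=36.4055 V=36.4055[hold]; j=1 S=117.6900 intr=6.6200 cont=18.0927 V=18.0927[hold]; j=2 S=154.1061 intr=0.0000 cont=5.8168 V=5.8168[hold]  S*(2)=-
k=1: j=0 S=102.8488 intr=21.4612 cont=27.7380 V=27.7380[hold]; j=1 S=134.6727 intr=0.0000 cont=12.2909 V=12.2909[hold]  S*(1)=-
k=0: j=0 S=117.6900 intr=6.6200 cont=20.4308 V=20.4308[hold]  S*(0)=-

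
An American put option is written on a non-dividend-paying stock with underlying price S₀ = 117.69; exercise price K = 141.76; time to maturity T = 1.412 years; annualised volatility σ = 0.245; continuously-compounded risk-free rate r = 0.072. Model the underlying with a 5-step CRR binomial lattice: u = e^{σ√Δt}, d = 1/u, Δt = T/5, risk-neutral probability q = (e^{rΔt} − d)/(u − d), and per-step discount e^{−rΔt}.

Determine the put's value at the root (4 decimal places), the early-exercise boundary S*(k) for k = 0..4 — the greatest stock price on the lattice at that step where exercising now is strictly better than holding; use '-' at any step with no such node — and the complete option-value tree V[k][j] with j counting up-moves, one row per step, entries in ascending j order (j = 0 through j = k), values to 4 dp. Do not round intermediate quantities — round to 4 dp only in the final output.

price = 24.6522
boundary = - 103.3228 117.6900 103.3228 117.6900
tree:
24.6522
38.4372 14.1244
51.0505 24.0700 6.3911
62.1241 38.4372 12.5378 1.5238
71.8458 51.0505 24.0700 3.4265 0.0000
80.3807 62.1241 38.4372 7.7050 0.0000 0.0000

Δt=0.28240  u=1.13905  d=0.87792  q=0.54616  discount=0.97987
step 5 (expiry): payoffs max(K−S,0) = 80.3807 62.1241 38.4372 7.7050 0.0000 0.0000
step 4: (k=4,j=0): S=69.9142, (K−S)⁺=71.8458, hold=68.9925 ⇒ V=71.8458 exercise | (k=4,j=1): S=90.7095, (K−S)⁺=51.0505, hold=48.1973 ⇒ V=51.0505 exercise | (k=4,j=2): S=117.6900, (K−S)⁺=24.0700, hold=21.2167 ⇒ V=24.0700 exercise | (k=4,j=3): S=152.6956, (K−S)⁺=0.0000, hold=3.4265 ⇒ V=3.4265 continue | (k=4,j=4): S=198.1133, (K−S)⁺=0.0000, hold=0.0000 ⇒ V=0.0000 continue  boundary S*=117.6900
step 3: (k=3,j=0): S=79.6359, (K−S)⁺=62.1241, hold=59.2708 ⇒ V=62.1241 exercise | (k=3,j=1): S=103.3228, (K−S)⁺=38.4372, hold=35.5840 ⇒ V=38.4372 exercise | (k=3,j=2): S=134.0550, (K−S)⁺=7.7050, hold=12.5378 ⇒ V=12.5378 continue | (k=3,j=3): S=173.9282, (K−S)⁺=0.0000, hold=1.5238 ⇒ V=1.5238 continue  boundary S*=103.3228
step 2: (k=2,j=0): S=90.7095, (K−S)⁺=51.0505, hold=48.1973 ⇒ V=51.0505 exercise | (k=2,j=1): S=117.6900, (K−S)⁺=24.0700, hold=23.8031 ⇒ V=24.0700 exercise | (k=2,j=2): S=152.6956, (K−S)⁺=0.0000, hold=6.3911 ⇒ V=6.3911 continue  boundary S*=117.6900
step 1: (k=1,j=0): S=103.3228, (K−S)⁺=38.4372, hold=35.5840 ⇒ V=38.4372 exercise | (k=1,j=1): S=134.0550, (K−S)⁺=7.7050, hold=14.1244 ⇒ V=14.1244 continue  boundary S*=103.3228
step 0: (k=0,j=0): S=117.6900, (K−S)⁺=24.0700, hold=24.6522 ⇒ V=24.6522 continue  boundary S*=-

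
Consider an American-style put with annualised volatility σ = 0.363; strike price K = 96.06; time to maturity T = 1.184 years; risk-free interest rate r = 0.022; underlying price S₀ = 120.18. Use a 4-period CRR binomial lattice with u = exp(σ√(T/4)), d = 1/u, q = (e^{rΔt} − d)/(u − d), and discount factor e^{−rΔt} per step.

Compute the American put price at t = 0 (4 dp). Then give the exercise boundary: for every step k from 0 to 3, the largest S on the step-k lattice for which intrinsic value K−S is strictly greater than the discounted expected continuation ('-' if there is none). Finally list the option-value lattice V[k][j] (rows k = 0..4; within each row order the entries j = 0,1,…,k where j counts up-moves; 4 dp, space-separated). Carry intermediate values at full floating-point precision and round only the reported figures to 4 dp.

Δt=0.29600  u=1.21834  d=0.82079  q=0.46722  discount=0.99351
step 4 (expiry): payoffs max(K−S,0) = 41.5155 15.0961 0.0000 0.0000 0.0000
step 3: (k=3,j=0): S=66.4540, (K−S)⁺=29.6060, hold=28.9825 ⇒ V=29.6060 exercise | (k=3,j=1): S=98.6420, (K−S)⁺=0.0000, hold=7.9907 ⇒ V=7.9907 continue | (k=3,j=2): S=146.4207, (K−S)⁺=0.0000, hold=0.0000 ⇒ V=0.0000 continue | (k=3,j=3): S=217.3417, (K−S)⁺=0.0000, hold=0.0000 ⇒ V=0.0000 continue  boundary S*=66.4540
step 2: (k=2,j=0): S=80.9639, (K−S)⁺=15.0961, hold=19.3803 ⇒ V=19.3803 continue | (k=2,j=1): S=120.1800, (K−S)⁺=0.0000, hold=4.2296 ⇒ V=4.2296 continue | (k=2,j=2): S=178.3909, (K−S)⁺=0.0000, hold=0.0000 ⇒ V=0.0000 continue  boundary S*=-
step 1: (k=1,j=0): S=98.6420, (K−S)⁺=0.0000, hold=12.2217 ⇒ V=12.2217 continue | (k=1,j=1): S=146.4207, (K−S)⁺=0.0000, hold=2.2388 ⇒ V=2.2388 continue  boundary S*=-
step 0: (k=0,j=0): S=120.1800, (K−S)⁺=0.0000, hold=7.5085 ⇒ V=7.5085 continue  boundary S*=-

price = 7.5085
boundary = - - - 66.4540
tree:
7.5085
12.2217 2.2388
19.3803 4.2296 0.0000
29.6060 7.9907 0.0000 0.0000
41.5155 15.0961 0.0000 0.0000 0.0000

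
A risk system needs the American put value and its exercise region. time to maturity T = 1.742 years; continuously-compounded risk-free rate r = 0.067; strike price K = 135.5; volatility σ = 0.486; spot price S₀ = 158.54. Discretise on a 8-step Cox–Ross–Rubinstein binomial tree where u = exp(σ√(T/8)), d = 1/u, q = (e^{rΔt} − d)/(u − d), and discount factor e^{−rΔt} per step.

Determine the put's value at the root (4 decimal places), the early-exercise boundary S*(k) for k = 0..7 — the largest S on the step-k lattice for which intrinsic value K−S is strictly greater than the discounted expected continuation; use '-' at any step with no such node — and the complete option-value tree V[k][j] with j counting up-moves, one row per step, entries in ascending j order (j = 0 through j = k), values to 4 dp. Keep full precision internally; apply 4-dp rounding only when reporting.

Δt=0.21775, u=1.25456, d=0.79709, q=0.47567, disc=e^(-rΔt)=0.98552
k=8 terminal: V=max(K-S,0) → 109.6652 94.8380 71.5012 34.7708 0.0000 0.0000 0.0000 0.0000 0.0000
k=7: j=0 S=32.4113 intr=103.0887 cont=101.1262 V=103.0887[EX]; j=1 S=51.0129 intr=84.4871 cont=82.5246 V=84.4871[EX]; j=2 S=80.2904 intr=55.2096 cont=53.2471 V=55.2096[EX]; j=3 S=126.3709 intr=9.1291 cont=17.9673 V=17.9673[hold]; j=4 S=198.8981 intr=0.0000 cont=0.0000 V=0.0000[hold]; j=5 S=313.0502 intr=0.0000 cont=0.0000 V=0.0000[hold]; j=6 S=492.7168 intr=0.0000 cont=0.0000 V=0.0000[hold]; j=7 S=775.4982 intr=0.0000 cont=0.0000 V=0.0000[hold]  S*(7)=80.2904
k=6: j=0 S=40.6620 intr=94.8380 cont=92.8755 V=94.8380[EX]; j=1 S=63.9988 intr=71.5012 cont=69.5387 V=71.5012[EX]; j=2 S=100.7292 intr=34.7708 cont=36.9515 V=36.9515[hold]; j=3 S=158.5400 intr=0.0000 cont=9.2843 V=9.2843[hold]; j=4 S=249.5297 intr=0.0000 cont=0.0000 V=0.0000[hold]; j=5 S=392.7405 intr=0.0000 cont=0.0000 V=0.0000[hold]; j=6 S=618.1432 intr=0.0000 cont=0.0000 V=0.0000[hold]  S*(6)=63.9988
k=5: j=0 S=51.0129 intr=84.4871 cont=82.5246 V=84.4871[EX]; j=1 S=80.2904 intr=55.2096 cont=54.2694 V=55.2096[EX]; j=2 S=126.3709 intr=9.1291 cont=23.4465 V=23.4465[hold]; j=3 S=198.8981 intr=0.0000 cont=4.7976 V=4.7976[hold]; j=4 S=313.0502 intr=0.0000 cont=0.0000 V=0.0000[hold]; j=5 S=492.7168 intr=0.0000 cont=0.0000 V=0.0000[hold]  S*(5)=80.2904
k=4: j=0 S=63.9988 intr=71.5012 cont=69.5387 V=71.5012[EX]; j=1 S=100.7292 intr=34.7708 cont=39.5200 V=39.5200[hold]; j=2 S=158.5400 intr=0.0000 cont=14.3646 V=14.3646[hold]; j=3 S=249.5297 intr=0.0000 cont=2.4791 V=2.4791[hold]; j=4 S=392.7405 intr=0.0000 cont=0.0000 V=0.0000[hold]  S*(4)=63.9988
k=3: j=0 S=80.2904 intr=55.2096 cont=55.4734 V=55.4734[hold]; j=1 S=126.3709 intr=9.1291 cont=27.1553 V=27.1553[hold]; j=2 S=198.8981 intr=0.0000 cont=8.5849 V=8.5849[hold]; j=3 S=313.0502 intr=0.0000 cont=1.2810 V=1.2810[hold]  S*(3)=-
k=2: j=0 S=100.7292 intr=34.7708 cont=41.3950 V=41.3950[hold]; j=1 S=158.5400 intr=0.0000 cont=18.0565 V=18.0565[hold]; j=2 S=249.5297 intr=0.0000 cont=5.0366 V=5.0366[hold]  S*(2)=-
k=1: j=0 S=126.3709 intr=9.1291 cont=29.8548 V=29.8548[hold]; j=1 S=198.8981 intr=0.0000 cont=11.6915 V=11.6915[hold]  S*(1)=-
k=0: j=0 S=158.5400 intr=0.0000 cont=20.9078 V=20.9078[hold]  S*(0)=-

price = 20.9078
boundary = - - - - 63.9988 80.2904 63.9988 80.2904
tree:
20.9078
29.8548 11.6915
41.3950 18.0565 5.0366
55.4734 27.1553 8.5849 1.2810
71.5012 39.5200 14.3646 2.4791 0.0000
84.4871 55.2096 23.4465 4.7976 0.0000 0.0000
94.8380 71.5012 36.9515 9.2843 0.0000 0.0000 0.0000
103.0887 84.4871 55.2096 17.9673 0.0000 0.0000 0.0000 0.0000
109.6652 94.8380 71.5012 34.7708 0.0000 0.0000 0.0000 0.0000 0.0000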